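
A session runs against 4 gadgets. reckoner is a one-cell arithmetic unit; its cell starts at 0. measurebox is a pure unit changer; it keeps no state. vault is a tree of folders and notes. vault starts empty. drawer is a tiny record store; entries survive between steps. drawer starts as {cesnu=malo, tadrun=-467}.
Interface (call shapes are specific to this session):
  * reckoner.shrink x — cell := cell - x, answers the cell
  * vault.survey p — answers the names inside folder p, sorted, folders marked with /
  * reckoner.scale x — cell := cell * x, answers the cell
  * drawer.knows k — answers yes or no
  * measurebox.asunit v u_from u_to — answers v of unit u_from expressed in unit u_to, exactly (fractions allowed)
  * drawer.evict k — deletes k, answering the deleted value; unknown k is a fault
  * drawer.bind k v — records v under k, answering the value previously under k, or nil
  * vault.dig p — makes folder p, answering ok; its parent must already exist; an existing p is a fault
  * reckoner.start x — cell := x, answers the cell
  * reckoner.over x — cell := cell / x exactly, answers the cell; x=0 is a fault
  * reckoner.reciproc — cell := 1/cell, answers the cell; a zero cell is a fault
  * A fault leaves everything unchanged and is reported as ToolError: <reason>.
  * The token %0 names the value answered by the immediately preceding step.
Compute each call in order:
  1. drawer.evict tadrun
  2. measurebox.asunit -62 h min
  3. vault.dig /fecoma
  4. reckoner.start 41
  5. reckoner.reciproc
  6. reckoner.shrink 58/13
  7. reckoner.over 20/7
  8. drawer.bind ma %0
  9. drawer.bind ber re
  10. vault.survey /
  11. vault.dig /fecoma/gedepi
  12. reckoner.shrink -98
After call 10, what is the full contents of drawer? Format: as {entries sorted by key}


// 1. drawer.evict(k='tadrun') ~> -467
// 2. measurebox.asunit(v='-62', u_from='h', u_to='min') ~> -3720
// 3. vault.dig(p='/fecoma') ~> ok
// 4. reckoner.start(x='41') ~> 41
// 5. reckoner.reciproc() ~> 1/41
// 6. reckoner.shrink(x='58/13') ~> -2365/533
// 7. reckoner.over(x='20/7') ~> -3311/2132
// 8. drawer.bind(k='ma', v='%0') ~> nil
// 9. drawer.bind(k='ber', v='re') ~> nil
// 10. vault.survey(p='/') ~> [fecoma/]
// 11. vault.dig(p='/fecoma/gedepi') ~> ok
// 12. reckoner.shrink(x='-98') ~> 205625/2132

Answer: {ber=re, cesnu=malo, ma=-3311/2132}


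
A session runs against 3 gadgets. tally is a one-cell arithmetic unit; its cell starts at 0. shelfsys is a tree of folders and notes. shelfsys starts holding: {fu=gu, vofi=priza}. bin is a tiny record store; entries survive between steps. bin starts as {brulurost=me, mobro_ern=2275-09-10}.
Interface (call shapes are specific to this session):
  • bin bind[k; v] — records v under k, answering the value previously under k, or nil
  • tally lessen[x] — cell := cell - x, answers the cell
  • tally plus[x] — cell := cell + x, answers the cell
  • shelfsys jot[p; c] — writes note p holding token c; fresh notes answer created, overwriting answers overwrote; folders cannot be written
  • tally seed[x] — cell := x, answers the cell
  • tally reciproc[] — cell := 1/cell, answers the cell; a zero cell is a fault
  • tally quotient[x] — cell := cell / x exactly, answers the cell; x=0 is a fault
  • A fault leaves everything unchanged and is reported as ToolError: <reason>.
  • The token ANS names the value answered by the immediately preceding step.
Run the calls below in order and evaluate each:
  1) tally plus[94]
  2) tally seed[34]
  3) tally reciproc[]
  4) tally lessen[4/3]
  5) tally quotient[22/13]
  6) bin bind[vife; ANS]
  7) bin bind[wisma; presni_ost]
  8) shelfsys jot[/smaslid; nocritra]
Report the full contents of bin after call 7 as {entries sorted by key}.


Answer: {brulurost=me, mobro_ern=2275-09-10, vife=-1729/2244, wisma=presni_ost}

Derivation:
;; 1. tally plus(x: 94) == 94
;; 2. tally seed(x: 34) == 34
;; 3. tally reciproc() == 1/34
;; 4. tally lessen(x: 4/3) == -133/102
;; 5. tally quotient(x: 22/13) == -1729/2244
;; 6. bin bind(k: vife, v: ANS) == nil
;; 7. bin bind(k: wisma, v: presni_ost) == nil
;; 8. shelfsys jot(p: /smaslid, c: nocritra) == created


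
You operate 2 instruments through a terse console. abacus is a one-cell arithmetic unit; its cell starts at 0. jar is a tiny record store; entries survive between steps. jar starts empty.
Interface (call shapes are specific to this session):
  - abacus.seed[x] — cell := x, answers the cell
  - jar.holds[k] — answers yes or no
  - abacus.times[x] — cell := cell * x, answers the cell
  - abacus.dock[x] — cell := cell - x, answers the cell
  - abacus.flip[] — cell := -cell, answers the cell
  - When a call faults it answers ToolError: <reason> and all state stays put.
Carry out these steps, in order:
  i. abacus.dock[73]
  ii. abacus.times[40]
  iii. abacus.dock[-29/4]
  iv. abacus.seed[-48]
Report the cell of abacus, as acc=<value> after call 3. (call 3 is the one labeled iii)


! abacus.dock(73) : -73
! abacus.times(40) : -2920
! abacus.dock(-29/4) : -11651/4
! abacus.seed(-48) : -48

Answer: acc=-11651/4


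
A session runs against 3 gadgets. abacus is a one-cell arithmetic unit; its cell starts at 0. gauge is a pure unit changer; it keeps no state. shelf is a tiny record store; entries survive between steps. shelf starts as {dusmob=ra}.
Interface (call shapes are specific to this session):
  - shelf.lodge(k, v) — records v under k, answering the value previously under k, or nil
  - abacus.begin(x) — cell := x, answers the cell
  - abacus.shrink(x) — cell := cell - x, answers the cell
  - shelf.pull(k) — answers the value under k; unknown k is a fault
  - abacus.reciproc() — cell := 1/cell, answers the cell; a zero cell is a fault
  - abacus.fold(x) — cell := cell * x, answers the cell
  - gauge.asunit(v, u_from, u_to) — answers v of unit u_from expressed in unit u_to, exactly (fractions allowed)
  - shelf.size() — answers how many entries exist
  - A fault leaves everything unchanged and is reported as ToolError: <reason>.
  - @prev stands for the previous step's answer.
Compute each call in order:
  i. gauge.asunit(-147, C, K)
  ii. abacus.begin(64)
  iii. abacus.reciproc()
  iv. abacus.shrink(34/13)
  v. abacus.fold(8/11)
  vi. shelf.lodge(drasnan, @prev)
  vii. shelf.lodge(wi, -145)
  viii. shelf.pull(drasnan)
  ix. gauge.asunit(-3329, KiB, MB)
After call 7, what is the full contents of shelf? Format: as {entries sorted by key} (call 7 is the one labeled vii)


Answer: {drasnan=-2163/1144, dusmob=ra, wi=-145}

Derivation:
CALL asunit[-147; C; K]
RET  2523/20
CALL begin[64]
RET  64
CALL reciproc[]
RET  1/64
CALL shrink[34/13]
RET  -2163/832
CALL fold[8/11]
RET  -2163/1144
CALL lodge[drasnan; @prev]
RET  nil
CALL lodge[wi; -145]
RET  nil
CALL pull[drasnan]
RET  -2163/1144
CALL asunit[-3329; KiB; MB]
RET  -53264/15625


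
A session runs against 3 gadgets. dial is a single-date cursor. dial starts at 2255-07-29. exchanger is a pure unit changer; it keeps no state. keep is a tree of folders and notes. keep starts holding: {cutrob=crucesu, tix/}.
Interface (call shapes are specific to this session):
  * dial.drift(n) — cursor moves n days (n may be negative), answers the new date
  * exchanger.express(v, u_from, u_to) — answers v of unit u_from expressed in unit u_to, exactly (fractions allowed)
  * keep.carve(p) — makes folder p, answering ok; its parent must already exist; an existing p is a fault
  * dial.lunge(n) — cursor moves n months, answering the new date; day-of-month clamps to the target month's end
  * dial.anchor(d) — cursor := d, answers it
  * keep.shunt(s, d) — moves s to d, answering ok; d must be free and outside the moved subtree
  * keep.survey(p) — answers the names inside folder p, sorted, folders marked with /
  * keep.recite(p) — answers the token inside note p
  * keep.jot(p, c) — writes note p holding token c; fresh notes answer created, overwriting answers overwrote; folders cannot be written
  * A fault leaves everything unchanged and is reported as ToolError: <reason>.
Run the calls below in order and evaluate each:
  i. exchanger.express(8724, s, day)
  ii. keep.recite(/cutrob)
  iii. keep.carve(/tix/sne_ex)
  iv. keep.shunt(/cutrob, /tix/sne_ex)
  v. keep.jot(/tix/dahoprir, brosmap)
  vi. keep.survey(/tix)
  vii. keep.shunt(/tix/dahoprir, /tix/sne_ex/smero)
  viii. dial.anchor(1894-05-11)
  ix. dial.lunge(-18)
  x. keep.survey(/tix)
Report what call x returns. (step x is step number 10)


>>> express v=8724 u_from=s u_to=day
  727/7200
>>> recite p=/cutrob
  crucesu
>>> carve p=/tix/sne_ex
  ok
>>> shunt s=/cutrob d=/tix/sne_ex
  ToolError: exists
>>> jot p=/tix/dahoprir c=brosmap
  created
>>> survey p=/tix
  [dahoprir, sne_ex/]
>>> shunt s=/tix/dahoprir d=/tix/sne_ex/smero
  ok
>>> anchor d=1894-05-11
  1894-05-11
>>> lunge n=-18
  1892-11-11
>>> survey p=/tix
  [sne_ex/]

Answer: [sne_ex/]


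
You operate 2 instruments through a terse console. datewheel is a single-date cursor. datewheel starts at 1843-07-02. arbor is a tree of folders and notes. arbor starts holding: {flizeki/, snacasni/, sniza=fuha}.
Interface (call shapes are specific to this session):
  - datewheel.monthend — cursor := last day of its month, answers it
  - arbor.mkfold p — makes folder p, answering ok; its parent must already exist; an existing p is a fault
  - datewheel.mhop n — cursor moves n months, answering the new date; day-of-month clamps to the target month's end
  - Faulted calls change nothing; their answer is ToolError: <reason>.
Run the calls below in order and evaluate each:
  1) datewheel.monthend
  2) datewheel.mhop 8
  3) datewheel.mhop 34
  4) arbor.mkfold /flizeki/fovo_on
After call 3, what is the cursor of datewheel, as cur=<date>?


Answer: cur=1847-01-31

Derivation:
~$ datewheel.monthend
:: 1843-07-31
~$ datewheel.mhop n=8
:: 1844-03-31
~$ datewheel.mhop n=34
:: 1847-01-31
~$ arbor.mkfold p=/flizeki/fovo_on
:: ok


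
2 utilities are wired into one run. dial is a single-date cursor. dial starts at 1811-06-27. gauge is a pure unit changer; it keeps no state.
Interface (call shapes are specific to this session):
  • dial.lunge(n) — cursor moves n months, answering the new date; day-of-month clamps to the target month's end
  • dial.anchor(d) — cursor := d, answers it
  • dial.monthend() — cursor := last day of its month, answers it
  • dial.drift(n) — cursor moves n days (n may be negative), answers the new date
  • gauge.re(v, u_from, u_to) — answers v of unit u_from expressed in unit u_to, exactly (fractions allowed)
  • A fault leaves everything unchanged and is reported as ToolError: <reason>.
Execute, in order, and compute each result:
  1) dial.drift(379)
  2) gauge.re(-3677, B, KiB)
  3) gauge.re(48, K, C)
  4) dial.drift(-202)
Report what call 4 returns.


Answer: 1811-12-21

Derivation:
~$ drift 379
:: 1812-07-10
~$ re -3677 B KiB
:: -3677/1024
~$ re 48 K C
:: -4503/20
~$ drift -202
:: 1811-12-21


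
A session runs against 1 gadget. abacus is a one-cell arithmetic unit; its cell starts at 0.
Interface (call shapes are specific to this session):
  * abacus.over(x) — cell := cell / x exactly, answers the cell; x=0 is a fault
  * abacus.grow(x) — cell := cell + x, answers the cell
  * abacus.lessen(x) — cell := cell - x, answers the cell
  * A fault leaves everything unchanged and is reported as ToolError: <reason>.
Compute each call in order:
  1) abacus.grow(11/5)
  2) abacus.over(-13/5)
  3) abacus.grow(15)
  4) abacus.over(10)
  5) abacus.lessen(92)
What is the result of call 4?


! 1. abacus.grow(x: 11/5) == 11/5
! 2. abacus.over(x: -13/5) == -11/13
! 3. abacus.grow(x: 15) == 184/13
! 4. abacus.over(x: 10) == 92/65
! 5. abacus.lessen(x: 92) == -5888/65

Answer: 92/65


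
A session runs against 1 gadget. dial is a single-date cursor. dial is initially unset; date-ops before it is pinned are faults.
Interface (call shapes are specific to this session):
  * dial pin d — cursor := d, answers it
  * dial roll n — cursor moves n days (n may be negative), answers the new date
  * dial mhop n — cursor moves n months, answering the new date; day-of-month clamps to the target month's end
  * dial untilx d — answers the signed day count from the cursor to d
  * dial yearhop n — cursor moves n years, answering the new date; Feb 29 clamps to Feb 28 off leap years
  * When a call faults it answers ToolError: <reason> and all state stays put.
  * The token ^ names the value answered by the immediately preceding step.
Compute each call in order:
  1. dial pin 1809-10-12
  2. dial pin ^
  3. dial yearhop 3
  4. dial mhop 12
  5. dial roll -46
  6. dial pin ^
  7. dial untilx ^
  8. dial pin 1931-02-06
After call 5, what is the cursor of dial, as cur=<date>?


;; dial pin(d='1809-10-12') ~> 1809-10-12
;; dial pin(d='^') ~> 1809-10-12
;; dial yearhop(n='3') ~> 1812-10-12
;; dial mhop(n='12') ~> 1813-10-12
;; dial roll(n='-46') ~> 1813-08-27
;; dial pin(d='^') ~> 1813-08-27
;; dial untilx(d='^') ~> 0
;; dial pin(d='1931-02-06') ~> 1931-02-06

Answer: cur=1813-08-27


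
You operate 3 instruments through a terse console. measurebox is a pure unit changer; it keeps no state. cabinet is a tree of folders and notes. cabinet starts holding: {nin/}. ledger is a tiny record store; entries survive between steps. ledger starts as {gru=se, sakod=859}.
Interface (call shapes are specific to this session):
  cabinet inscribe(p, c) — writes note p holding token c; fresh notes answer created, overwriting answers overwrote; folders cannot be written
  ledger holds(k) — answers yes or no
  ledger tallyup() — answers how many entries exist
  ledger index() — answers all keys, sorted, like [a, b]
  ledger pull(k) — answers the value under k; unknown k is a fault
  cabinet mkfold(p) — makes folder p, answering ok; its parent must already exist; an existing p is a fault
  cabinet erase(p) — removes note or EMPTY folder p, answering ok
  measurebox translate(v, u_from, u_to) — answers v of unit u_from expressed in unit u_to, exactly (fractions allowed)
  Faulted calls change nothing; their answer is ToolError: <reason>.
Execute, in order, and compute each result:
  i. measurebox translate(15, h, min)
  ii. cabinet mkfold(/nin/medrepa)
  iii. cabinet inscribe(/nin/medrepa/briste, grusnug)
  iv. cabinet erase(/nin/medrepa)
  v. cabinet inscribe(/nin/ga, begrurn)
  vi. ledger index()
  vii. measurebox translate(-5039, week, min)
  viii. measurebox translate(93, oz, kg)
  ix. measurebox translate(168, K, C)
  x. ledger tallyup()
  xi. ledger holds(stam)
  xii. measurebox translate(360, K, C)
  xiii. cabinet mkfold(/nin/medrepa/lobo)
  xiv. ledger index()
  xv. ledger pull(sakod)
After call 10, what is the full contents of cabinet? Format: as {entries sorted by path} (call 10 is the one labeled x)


Answer: {nin/, nin/ga=begrurn, nin/medrepa/, nin/medrepa/briste=grusnug}

Derivation:
Step: measurebox translate[v='15'; u_from='h'; u_to='min']
Result: 900
Step: cabinet mkfold[p='/nin/medrepa']
Result: ok
Step: cabinet inscribe[p='/nin/medrepa/briste'; c='grusnug']
Result: created
Step: cabinet erase[p='/nin/medrepa']
Result: ToolError: not empty
Step: cabinet inscribe[p='/nin/ga'; c='begrurn']
Result: created
Step: ledger index[]
Result: [gru, sakod]
Step: measurebox translate[v='-5039'; u_from='week'; u_to='min']
Result: -50793120
Step: measurebox translate[v='93'; u_from='oz'; u_to='kg']
Result: 4218409041/1600000000
Step: measurebox translate[v='168'; u_from='K'; u_to='C']
Result: -2103/20
Step: ledger tallyup[]
Result: 2
Step: ledger holds[k='stam']
Result: no
Step: measurebox translate[v='360'; u_from='K'; u_to='C']
Result: 1737/20
Step: cabinet mkfold[p='/nin/medrepa/lobo']
Result: ok
Step: ledger index[]
Result: [gru, sakod]
Step: ledger pull[k='sakod']
Result: 859


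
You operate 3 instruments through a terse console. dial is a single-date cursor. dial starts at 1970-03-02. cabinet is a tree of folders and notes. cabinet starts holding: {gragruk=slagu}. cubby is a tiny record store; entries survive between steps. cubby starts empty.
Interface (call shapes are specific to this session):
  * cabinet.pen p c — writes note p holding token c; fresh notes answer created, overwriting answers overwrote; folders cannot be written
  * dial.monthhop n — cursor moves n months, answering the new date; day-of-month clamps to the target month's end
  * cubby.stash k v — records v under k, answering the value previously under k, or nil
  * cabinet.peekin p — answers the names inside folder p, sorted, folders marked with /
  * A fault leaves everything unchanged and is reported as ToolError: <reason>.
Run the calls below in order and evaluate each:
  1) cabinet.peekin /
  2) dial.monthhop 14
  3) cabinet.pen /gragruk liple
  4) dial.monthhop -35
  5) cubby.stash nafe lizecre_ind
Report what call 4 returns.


==> cabinet.peekin(p='/')
<== [gragruk]
==> dial.monthhop(n='14')
<== 1971-05-02
==> cabinet.pen(p='/gragruk', c='liple')
<== overwrote
==> dial.monthhop(n='-35')
<== 1968-06-02
==> cubby.stash(k='nafe', v='lizecre_ind')
<== nil

Answer: 1968-06-02


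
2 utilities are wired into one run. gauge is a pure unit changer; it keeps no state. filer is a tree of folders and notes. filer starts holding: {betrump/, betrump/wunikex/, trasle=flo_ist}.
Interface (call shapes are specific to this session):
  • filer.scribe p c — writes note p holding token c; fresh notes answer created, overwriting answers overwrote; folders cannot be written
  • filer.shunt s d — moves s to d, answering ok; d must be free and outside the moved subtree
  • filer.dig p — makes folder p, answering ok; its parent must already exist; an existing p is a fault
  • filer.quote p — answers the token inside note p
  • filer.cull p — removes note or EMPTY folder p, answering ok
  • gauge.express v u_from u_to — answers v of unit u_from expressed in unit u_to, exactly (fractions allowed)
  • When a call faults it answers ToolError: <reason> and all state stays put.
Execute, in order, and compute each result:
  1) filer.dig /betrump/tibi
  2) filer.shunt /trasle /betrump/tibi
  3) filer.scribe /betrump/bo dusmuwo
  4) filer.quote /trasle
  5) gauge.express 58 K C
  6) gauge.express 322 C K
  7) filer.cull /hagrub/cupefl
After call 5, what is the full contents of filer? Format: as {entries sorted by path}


Answer: {betrump/, betrump/bo=dusmuwo, betrump/tibi/, betrump/wunikex/, trasle=flo_ist}

Derivation:
Do: filer.dig[p=/betrump/tibi]
See: ok
Do: filer.shunt[s=/trasle; d=/betrump/tibi]
See: ToolError: exists
Do: filer.scribe[p=/betrump/bo; c=dusmuwo]
See: created
Do: filer.quote[p=/trasle]
See: flo_ist
Do: gauge.express[v=58; u_from=K; u_to=C]
See: -4303/20
Do: gauge.express[v=322; u_from=C; u_to=K]
See: 11903/20
Do: filer.cull[p=/hagrub/cupefl]
See: ToolError: not found


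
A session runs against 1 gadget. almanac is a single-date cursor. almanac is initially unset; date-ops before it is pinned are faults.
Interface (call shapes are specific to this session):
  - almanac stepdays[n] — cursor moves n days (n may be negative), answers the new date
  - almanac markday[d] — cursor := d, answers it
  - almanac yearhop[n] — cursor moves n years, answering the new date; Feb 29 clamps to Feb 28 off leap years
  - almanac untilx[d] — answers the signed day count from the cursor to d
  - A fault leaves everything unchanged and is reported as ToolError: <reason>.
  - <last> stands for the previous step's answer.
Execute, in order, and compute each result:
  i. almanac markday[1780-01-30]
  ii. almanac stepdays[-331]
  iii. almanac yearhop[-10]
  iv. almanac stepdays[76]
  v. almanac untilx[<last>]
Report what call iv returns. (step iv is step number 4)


% almanac markday d='1780-01-30'
:: 1780-01-30
% almanac stepdays n='-331'
:: 1779-03-05
% almanac yearhop n='-10'
:: 1769-03-05
% almanac stepdays n='76'
:: 1769-05-20
% almanac untilx d='<last>'
:: 0

Answer: 1769-05-20


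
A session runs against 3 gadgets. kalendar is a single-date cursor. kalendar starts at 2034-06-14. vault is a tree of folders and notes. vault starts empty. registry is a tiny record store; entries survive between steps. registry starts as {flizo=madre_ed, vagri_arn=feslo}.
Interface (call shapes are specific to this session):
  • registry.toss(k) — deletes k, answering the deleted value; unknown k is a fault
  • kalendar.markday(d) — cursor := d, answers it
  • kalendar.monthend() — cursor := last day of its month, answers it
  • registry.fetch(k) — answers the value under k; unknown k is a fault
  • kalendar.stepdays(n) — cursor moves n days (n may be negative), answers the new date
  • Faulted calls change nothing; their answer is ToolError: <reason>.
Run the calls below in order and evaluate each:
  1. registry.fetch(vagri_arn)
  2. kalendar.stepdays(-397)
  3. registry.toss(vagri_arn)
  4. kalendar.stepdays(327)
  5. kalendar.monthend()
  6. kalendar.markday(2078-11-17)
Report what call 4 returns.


>> registry.fetch(k=vagri_arn)
<< feslo
>> kalendar.stepdays(n=-397)
<< 2033-05-13
>> registry.toss(k=vagri_arn)
<< feslo
>> kalendar.stepdays(n=327)
<< 2034-04-05
>> kalendar.monthend()
<< 2034-04-30
>> kalendar.markday(d=2078-11-17)
<< 2078-11-17

Answer: 2034-04-05


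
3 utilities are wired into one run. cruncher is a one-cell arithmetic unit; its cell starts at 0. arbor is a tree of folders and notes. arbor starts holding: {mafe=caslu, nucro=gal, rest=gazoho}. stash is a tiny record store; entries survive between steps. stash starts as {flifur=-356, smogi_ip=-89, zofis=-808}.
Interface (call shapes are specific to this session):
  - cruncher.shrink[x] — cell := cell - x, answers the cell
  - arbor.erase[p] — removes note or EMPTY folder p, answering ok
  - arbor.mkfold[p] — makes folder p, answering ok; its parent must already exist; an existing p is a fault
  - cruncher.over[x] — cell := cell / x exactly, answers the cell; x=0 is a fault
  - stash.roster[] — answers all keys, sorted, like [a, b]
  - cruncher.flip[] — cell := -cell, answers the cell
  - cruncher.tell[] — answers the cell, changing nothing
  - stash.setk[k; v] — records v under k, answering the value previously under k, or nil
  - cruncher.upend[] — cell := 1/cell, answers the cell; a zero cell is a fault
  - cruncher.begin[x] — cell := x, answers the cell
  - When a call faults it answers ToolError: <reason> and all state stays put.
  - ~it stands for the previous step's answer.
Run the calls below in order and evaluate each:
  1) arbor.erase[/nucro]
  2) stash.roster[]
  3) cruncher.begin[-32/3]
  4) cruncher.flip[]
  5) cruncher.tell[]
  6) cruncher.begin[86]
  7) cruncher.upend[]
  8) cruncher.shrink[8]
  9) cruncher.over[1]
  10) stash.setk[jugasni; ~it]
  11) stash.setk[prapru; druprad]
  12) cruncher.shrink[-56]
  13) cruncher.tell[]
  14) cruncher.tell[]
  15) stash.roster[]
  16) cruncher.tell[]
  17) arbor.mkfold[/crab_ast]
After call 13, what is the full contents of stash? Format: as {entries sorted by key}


I use erase with p: /nucro, and observe ok.
Calling roster, yielding [flifur, smogi_ip, zofis].
I use begin with x: -32/3, yielding -32/3.
I use flip(), → 32/3.
Using tell, giving 32/3.
Invoking begin with x: 86, giving 86.
Invoking upend(), giving 1/86.
I call shrink with x: 8, which returns -687/86.
Invoking over with x: 1, giving -687/86.
I call setk with k: jugasni, v: ~it, and get nil.
Next I call setk with k: prapru, v: druprad, — result: nil.
Then shrink with x: -56, yielding 4129/86.
Calling tell, giving 4129/86.
I run tell(), — result: 4129/86.
I use roster, which returns [flifur, jugasni, prapru, smogi_ip, zofis].
I use tell, giving 4129/86.
I use mkfold with p: /crab_ast, and see ok.

Answer: {flifur=-356, jugasni=-687/86, prapru=druprad, smogi_ip=-89, zofis=-808}


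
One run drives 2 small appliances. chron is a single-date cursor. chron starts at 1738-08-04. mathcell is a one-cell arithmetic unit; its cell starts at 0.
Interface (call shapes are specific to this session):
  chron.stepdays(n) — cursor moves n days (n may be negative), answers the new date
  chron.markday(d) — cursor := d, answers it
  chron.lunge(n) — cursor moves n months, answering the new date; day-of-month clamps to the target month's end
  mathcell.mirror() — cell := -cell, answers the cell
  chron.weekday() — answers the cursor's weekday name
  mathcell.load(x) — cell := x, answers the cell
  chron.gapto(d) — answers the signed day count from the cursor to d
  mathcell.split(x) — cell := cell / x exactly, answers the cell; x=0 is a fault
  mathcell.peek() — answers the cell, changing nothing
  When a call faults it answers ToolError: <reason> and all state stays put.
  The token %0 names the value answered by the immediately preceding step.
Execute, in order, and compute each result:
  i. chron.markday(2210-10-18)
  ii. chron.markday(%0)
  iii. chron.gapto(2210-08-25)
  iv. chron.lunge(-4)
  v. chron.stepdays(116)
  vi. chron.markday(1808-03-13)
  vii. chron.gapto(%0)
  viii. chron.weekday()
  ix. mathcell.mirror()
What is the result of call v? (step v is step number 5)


Using chron.markday(d=2210-10-18), which returns 2210-10-18.
I use chron.markday(d=%0), yielding 2210-10-18.
I run chron.gapto(d=2210-08-25), → -54.
Invoking chron.lunge(n=-4), giving 2210-06-18.
Then chron.stepdays(n=116): 2210-10-12.
Next I call chron.markday(d=1808-03-13), giving 1808-03-13.
Now I run chron.gapto(d=%0), giving 0.
I run chron.weekday, giving Sunday.
I run mathcell.mirror(), — result: 0.

Answer: 2210-10-12


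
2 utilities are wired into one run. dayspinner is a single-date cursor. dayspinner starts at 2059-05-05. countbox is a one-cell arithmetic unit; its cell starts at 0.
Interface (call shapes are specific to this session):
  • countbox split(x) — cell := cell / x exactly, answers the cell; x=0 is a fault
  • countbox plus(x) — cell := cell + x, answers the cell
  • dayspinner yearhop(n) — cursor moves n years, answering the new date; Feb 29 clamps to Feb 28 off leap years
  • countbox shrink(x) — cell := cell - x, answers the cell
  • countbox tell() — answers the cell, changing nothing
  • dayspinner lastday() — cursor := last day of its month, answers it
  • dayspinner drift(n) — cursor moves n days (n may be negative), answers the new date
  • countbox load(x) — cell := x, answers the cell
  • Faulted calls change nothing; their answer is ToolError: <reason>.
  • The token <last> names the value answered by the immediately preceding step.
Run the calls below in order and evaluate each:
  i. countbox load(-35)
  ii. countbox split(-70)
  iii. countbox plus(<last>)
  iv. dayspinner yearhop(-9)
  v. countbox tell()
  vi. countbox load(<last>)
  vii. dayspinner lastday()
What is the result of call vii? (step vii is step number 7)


Answer: 2050-05-31

Derivation:
·→ countbox load(x: -35)
·← -35
·→ countbox split(x: -70)
·← 1/2
·→ countbox plus(x: <last>)
·← 1
·→ dayspinner yearhop(n: -9)
·← 2050-05-05
·→ countbox tell()
·← 1
·→ countbox load(x: <last>)
·← 1
·→ dayspinner lastday()
·← 2050-05-31


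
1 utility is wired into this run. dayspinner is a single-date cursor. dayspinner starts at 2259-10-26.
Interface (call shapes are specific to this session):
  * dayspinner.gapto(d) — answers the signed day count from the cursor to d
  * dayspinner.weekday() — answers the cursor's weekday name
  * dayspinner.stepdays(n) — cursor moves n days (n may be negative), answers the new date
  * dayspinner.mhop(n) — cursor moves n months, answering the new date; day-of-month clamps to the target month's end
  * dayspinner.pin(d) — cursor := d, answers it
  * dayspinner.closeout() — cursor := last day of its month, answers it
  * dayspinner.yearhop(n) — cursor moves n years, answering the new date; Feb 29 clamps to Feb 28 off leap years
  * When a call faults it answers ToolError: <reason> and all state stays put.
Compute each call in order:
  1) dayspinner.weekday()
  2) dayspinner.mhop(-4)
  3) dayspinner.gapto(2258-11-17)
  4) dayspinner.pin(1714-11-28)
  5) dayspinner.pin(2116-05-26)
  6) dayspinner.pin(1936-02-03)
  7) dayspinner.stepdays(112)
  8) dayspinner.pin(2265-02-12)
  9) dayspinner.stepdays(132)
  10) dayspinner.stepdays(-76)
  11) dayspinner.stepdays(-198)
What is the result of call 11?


Answer: 2264-09-23

Derivation:
>> weekday()
<< Wednesday
>> mhop(-4)
<< 2259-06-26
>> gapto(2258-11-17)
<< -221
>> pin(1714-11-28)
<< 1714-11-28
>> pin(2116-05-26)
<< 2116-05-26
>> pin(1936-02-03)
<< 1936-02-03
>> stepdays(112)
<< 1936-05-25
>> pin(2265-02-12)
<< 2265-02-12
>> stepdays(132)
<< 2265-06-24
>> stepdays(-76)
<< 2265-04-09
>> stepdays(-198)
<< 2264-09-23


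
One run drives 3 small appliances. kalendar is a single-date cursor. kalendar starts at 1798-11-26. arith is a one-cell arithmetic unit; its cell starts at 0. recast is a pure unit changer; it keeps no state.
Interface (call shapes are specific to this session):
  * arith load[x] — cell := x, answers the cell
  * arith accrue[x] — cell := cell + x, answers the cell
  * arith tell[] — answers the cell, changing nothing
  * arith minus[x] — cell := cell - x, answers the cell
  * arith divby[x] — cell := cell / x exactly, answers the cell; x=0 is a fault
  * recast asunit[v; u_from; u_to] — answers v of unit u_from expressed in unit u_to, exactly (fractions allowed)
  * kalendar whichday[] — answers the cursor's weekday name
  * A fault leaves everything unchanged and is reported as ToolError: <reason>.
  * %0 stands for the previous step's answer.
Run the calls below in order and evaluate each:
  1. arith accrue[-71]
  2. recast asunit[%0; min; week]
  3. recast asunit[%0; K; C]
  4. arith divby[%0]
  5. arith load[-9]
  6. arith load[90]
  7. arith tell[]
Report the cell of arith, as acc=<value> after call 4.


// arith accrue(-71) -> -71
// recast asunit(%0, min, week) -> -71/10080
// recast asunit(%0, K, C) -> -2753423/10080
// arith divby(%0) -> 715680/2753423
// arith load(-9) -> -9
// arith load(90) -> 90
// arith tell() -> 90

Answer: acc=715680/2753423


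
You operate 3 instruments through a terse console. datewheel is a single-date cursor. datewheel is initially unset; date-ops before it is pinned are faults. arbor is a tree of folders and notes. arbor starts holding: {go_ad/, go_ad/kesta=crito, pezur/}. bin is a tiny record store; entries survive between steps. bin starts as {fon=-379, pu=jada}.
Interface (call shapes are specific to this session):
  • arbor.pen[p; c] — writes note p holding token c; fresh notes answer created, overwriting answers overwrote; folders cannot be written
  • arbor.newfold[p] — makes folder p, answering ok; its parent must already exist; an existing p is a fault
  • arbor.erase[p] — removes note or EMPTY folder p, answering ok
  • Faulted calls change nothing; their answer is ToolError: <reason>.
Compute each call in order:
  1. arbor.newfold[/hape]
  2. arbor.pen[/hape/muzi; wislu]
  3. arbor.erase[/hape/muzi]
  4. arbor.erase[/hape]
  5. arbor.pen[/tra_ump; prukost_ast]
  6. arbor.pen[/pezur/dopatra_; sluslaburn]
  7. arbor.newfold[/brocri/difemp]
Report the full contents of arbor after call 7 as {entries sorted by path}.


Answer: {go_ad/, go_ad/kesta=crito, pezur/, pezur/dopatra_=sluslaburn, tra_ump=prukost_ast}

Derivation:
>> arbor.newfold(p='/hape')
<< ok
>> arbor.pen(p='/hape/muzi', c='wislu')
<< created
>> arbor.erase(p='/hape/muzi')
<< ok
>> arbor.erase(p='/hape')
<< ok
>> arbor.pen(p='/tra_ump', c='prukost_ast')
<< created
>> arbor.pen(p='/pezur/dopatra_', c='sluslaburn')
<< created
>> arbor.newfold(p='/brocri/difemp')
<< ToolError: no parent


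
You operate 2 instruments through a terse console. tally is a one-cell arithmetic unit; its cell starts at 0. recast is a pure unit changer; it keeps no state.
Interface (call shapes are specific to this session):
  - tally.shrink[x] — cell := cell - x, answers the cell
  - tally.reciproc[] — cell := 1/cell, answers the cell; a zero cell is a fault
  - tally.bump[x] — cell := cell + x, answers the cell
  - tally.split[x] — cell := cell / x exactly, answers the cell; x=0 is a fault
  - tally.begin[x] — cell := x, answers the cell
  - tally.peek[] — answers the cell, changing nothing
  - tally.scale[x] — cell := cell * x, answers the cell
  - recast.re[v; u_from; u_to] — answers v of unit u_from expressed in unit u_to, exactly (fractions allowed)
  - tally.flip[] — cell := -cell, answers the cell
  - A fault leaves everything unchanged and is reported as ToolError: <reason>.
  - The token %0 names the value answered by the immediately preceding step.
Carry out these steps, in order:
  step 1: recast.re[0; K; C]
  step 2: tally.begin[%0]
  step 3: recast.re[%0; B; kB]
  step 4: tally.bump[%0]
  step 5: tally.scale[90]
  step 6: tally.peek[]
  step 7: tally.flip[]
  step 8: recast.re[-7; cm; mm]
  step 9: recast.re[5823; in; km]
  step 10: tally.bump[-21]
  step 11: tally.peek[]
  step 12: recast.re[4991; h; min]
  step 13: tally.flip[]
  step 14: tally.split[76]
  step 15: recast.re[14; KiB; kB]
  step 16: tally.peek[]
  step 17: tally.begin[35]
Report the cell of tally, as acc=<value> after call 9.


Answer: acc=49216167/2000

Derivation:
I try recast.re using 0, K, C, and observe -5463/20.
I run tally.begin using %0, which returns -5463/20.
Invoking recast.re using %0, B, kB, yielding -5463/20000.
Now I run tally.bump using %0, → -5468463/20000.
Next I call tally.scale using 90, yielding -49216167/2000.
Now I run tally.peek, which returns -49216167/2000.
I use tally.flip, — result: 49216167/2000.
Invoking recast.re using -7, cm, mm, → -70.
I try recast.re using 5823, in, km, and observe 739521/5000000.
Invoking tally.bump using -21, — result: 49174167/2000.
Using tally.peek(), and see 49174167/2000.
Calling recast.re using 4991, h, min: 299460.
Calling tally.flip, giving -49174167/2000.
Then tally.split using 76, and get -49174167/152000.
Calling recast.re using 14, KiB, kB, which returns 1792/125.
Next I call tally.peek(), → -49174167/152000.
I try tally.begin using 35, — result: 35.


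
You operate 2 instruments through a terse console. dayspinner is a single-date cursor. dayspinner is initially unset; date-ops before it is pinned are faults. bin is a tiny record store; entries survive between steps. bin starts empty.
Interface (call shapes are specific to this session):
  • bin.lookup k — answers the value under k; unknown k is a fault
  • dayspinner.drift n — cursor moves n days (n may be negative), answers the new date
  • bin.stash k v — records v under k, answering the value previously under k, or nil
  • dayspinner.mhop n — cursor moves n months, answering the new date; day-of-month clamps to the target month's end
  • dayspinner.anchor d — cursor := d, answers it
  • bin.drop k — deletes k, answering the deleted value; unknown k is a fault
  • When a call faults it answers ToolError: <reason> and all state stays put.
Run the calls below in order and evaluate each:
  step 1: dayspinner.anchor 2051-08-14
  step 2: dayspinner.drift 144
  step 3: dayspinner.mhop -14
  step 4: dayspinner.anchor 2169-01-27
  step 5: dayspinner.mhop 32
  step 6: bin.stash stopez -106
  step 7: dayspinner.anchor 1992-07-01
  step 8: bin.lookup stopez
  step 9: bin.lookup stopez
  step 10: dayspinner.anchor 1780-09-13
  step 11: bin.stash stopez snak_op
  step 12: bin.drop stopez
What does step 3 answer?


Step: dayspinner.anchor[d=2051-08-14]
Result: 2051-08-14
Step: dayspinner.drift[n=144]
Result: 2052-01-05
Step: dayspinner.mhop[n=-14]
Result: 2050-11-05
Step: dayspinner.anchor[d=2169-01-27]
Result: 2169-01-27
Step: dayspinner.mhop[n=32]
Result: 2171-09-27
Step: bin.stash[k=stopez; v=-106]
Result: nil
Step: dayspinner.anchor[d=1992-07-01]
Result: 1992-07-01
Step: bin.lookup[k=stopez]
Result: -106
Step: bin.lookup[k=stopez]
Result: -106
Step: dayspinner.anchor[d=1780-09-13]
Result: 1780-09-13
Step: bin.stash[k=stopez; v=snak_op]
Result: -106
Step: bin.drop[k=stopez]
Result: snak_op

Answer: 2050-11-05


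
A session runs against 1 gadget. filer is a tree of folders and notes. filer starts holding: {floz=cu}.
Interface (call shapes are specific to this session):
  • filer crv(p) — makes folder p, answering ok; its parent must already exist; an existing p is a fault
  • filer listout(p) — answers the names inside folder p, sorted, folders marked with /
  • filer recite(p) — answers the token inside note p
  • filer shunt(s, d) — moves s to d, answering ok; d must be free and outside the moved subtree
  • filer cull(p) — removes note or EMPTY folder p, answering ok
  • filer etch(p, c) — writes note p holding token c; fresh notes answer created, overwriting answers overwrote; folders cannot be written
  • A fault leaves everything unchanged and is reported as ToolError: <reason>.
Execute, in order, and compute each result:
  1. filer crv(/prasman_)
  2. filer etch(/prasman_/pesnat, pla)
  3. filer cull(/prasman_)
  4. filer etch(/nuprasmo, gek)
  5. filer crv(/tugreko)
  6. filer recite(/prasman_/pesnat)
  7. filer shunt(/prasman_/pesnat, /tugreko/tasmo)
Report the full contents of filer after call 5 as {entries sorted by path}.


==> filer crv(p→/prasman_)
<== ok
==> filer etch(p→/prasman_/pesnat, c→pla)
<== created
==> filer cull(p→/prasman_)
<== ToolError: not empty
==> filer etch(p→/nuprasmo, c→gek)
<== created
==> filer crv(p→/tugreko)
<== ok
==> filer recite(p→/prasman_/pesnat)
<== pla
==> filer shunt(s→/prasman_/pesnat, d→/tugreko/tasmo)
<== ok

Answer: {floz=cu, nuprasmo=gek, prasman_/, prasman_/pesnat=pla, tugreko/}


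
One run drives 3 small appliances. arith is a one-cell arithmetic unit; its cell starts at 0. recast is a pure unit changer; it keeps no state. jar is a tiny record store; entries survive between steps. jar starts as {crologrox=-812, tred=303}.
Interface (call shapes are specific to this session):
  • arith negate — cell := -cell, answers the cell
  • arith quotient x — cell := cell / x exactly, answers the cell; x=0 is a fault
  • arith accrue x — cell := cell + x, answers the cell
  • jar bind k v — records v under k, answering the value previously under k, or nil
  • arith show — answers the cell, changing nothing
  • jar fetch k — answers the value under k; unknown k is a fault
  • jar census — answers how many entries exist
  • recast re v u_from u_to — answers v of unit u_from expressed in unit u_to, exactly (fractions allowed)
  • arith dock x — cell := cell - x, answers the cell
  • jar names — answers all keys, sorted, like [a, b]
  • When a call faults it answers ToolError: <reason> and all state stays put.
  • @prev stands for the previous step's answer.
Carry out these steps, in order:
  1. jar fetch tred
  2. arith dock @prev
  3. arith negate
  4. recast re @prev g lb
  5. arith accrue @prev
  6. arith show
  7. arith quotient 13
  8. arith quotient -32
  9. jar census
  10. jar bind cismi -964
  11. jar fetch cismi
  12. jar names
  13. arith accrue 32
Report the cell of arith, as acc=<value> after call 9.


Answer: acc=-13774148811/18869442592

Derivation:
I use jar fetch passing k=tred, → 303.
Invoking arith dock passing x=@prev, — result: -303.
I run arith negate, — result: 303.
Next I call recast re passing v=@prev, u_from=g, u_to=lb, → 30300000/45359237.
I call arith accrue passing x=@prev, and observe 13774148811/45359237.
Next I call arith show(), → 13774148811/45359237.
I call arith quotient passing x=13, → 13774148811/589670081.
I try arith quotient passing x=-32, giving -13774148811/18869442592.
I run jar census, and see 2.
Calling jar bind passing k=cismi, v=-964, and see nil.
I use jar fetch passing k=cismi, giving -964.
I run jar names(), which returns [cismi, crologrox, tred].
Invoking arith accrue passing x=32, and see 590048014133/18869442592.


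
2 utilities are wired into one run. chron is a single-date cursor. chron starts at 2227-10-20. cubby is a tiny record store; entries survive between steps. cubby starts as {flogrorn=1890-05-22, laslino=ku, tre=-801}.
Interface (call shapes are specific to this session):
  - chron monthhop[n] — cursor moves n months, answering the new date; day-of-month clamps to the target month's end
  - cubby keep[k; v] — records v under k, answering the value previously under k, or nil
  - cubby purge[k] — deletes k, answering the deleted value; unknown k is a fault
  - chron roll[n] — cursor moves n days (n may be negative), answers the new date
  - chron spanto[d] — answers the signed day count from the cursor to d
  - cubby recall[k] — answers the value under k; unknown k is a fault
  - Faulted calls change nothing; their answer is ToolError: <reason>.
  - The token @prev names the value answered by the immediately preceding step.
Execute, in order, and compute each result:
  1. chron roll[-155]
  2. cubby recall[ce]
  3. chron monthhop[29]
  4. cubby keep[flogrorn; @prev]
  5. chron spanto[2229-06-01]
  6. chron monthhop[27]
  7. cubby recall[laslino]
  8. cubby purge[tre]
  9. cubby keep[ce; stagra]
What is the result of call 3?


Answer: 2229-10-18

Derivation:
Step: chron roll[n=-155]
Result: 2227-05-18
Step: cubby recall[k=ce]
Result: ToolError: no such key ce
Step: chron monthhop[n=29]
Result: 2229-10-18
Step: cubby keep[k=flogrorn; v=@prev]
Result: 1890-05-22
Step: chron spanto[d=2229-06-01]
Result: -139
Step: chron monthhop[n=27]
Result: 2232-01-18
Step: cubby recall[k=laslino]
Result: ku
Step: cubby purge[k=tre]
Result: -801
Step: cubby keep[k=ce; v=stagra]
Result: nil
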